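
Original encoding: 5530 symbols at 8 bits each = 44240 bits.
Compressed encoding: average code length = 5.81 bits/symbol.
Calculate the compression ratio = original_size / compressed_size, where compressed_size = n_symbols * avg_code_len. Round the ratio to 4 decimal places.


original_size = n_symbols * orig_bits = 5530 * 8 = 44240 bits
compressed_size = n_symbols * avg_code_len = 5530 * 5.81 = 32129.3 bits
ratio = original_size / compressed_size = 44240 / 32129.3 = 1.3769

Compression ratio = 1.3769


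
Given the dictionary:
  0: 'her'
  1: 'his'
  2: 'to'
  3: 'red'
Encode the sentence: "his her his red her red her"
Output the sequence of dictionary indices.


Look up each word in the dictionary:
  'his' -> 1
  'her' -> 0
  'his' -> 1
  'red' -> 3
  'her' -> 0
  'red' -> 3
  'her' -> 0

Encoded: [1, 0, 1, 3, 0, 3, 0]


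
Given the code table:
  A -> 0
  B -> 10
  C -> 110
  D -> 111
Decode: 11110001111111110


Decoding:
111 -> D
10 -> B
0 -> A
0 -> A
111 -> D
111 -> D
111 -> D
0 -> A


Result: DBAADDDA


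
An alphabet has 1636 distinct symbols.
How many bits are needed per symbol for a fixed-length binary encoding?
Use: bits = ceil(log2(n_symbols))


log2(1636) = 10.676
Bracket: 2^10 = 1024 < 1636 <= 2^11 = 2048
So ceil(log2(1636)) = 11

bits = ceil(log2(1636)) = ceil(10.676) = 11 bits


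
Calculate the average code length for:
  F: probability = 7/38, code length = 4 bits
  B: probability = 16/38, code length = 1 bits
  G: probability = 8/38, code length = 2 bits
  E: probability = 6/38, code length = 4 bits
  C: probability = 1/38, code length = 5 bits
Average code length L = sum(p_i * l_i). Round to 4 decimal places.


Weighted contributions p_i * l_i:
  F: (7/38) * 4 = 28/38
  B: (16/38) * 1 = 16/38
  G: (8/38) * 2 = 16/38
  E: (6/38) * 4 = 24/38
  C: (1/38) * 5 = 5/38
Sum = (28 + 16 + 16 + 24 + 5)/38 = 89/38

L = 89/38 = 2.3421 bits/symbol


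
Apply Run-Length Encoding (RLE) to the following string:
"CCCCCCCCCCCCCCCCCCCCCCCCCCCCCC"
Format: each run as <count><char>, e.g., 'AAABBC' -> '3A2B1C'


Scanning runs left to right:
  i=0: run of 'C' x 30 -> '30C'

RLE = 30C


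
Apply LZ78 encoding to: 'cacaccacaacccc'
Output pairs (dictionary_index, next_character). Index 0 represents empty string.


LZ78 encoding steps:
Dictionary: {0: ''}
Step 1: w='' (idx 0), next='c' -> output (0, 'c'), add 'c' as idx 1
Step 2: w='' (idx 0), next='a' -> output (0, 'a'), add 'a' as idx 2
Step 3: w='c' (idx 1), next='a' -> output (1, 'a'), add 'ca' as idx 3
Step 4: w='c' (idx 1), next='c' -> output (1, 'c'), add 'cc' as idx 4
Step 5: w='a' (idx 2), next='c' -> output (2, 'c'), add 'ac' as idx 5
Step 6: w='a' (idx 2), next='a' -> output (2, 'a'), add 'aa' as idx 6
Step 7: w='cc' (idx 4), next='c' -> output (4, 'c'), add 'ccc' as idx 7
Step 8: w='c' (idx 1), end of input -> output (1, '')


Encoded: [(0, 'c'), (0, 'a'), (1, 'a'), (1, 'c'), (2, 'c'), (2, 'a'), (4, 'c'), (1, '')]


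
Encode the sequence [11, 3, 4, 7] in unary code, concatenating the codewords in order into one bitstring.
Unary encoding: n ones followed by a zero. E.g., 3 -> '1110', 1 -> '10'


Encode each number as n ones followed by a terminating 0:
  11 -> 111111111110 (12 bits)
  3 -> 1110 (4 bits)
  4 -> 11110 (5 bits)
  7 -> 11111110 (8 bits)
Total length = 12 + 4 + 5 + 8 = 29 bits.

Unary([11, 3, 4, 7]) = 11111111111011101111011111110 (29 bits)


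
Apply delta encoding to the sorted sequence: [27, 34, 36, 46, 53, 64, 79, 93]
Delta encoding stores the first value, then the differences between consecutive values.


First value: 27
Deltas:
  34 - 27 = 7
  36 - 34 = 2
  46 - 36 = 10
  53 - 46 = 7
  64 - 53 = 11
  79 - 64 = 15
  93 - 79 = 14


Delta encoded: [27, 7, 2, 10, 7, 11, 15, 14]


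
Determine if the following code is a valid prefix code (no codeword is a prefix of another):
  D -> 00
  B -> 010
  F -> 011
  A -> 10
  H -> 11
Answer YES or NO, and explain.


Checking each pair (does one codeword prefix another?):
  D='00' vs B='010': no prefix
  D='00' vs F='011': no prefix
  D='00' vs A='10': no prefix
  D='00' vs H='11': no prefix
  B='010' vs D='00': no prefix
  B='010' vs F='011': no prefix
  B='010' vs A='10': no prefix
  B='010' vs H='11': no prefix
  F='011' vs D='00': no prefix
  F='011' vs B='010': no prefix
  F='011' vs A='10': no prefix
  F='011' vs H='11': no prefix
  A='10' vs D='00': no prefix
  A='10' vs B='010': no prefix
  A='10' vs F='011': no prefix
  A='10' vs H='11': no prefix
  H='11' vs D='00': no prefix
  H='11' vs B='010': no prefix
  H='11' vs F='011': no prefix
  H='11' vs A='10': no prefix
No violation found over all pairs.

YES -- this is a valid prefix code. No codeword is a prefix of any other codeword.


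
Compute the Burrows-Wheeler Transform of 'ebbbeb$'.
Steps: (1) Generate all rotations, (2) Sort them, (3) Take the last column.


Rotations (sorted):
  0: $ebbbeb -> last char: b
  1: b$ebbbe -> last char: e
  2: bbbeb$e -> last char: e
  3: bbeb$eb -> last char: b
  4: beb$ebb -> last char: b
  5: eb$ebbb -> last char: b
  6: ebbbeb$ -> last char: $


BWT = beebbb$


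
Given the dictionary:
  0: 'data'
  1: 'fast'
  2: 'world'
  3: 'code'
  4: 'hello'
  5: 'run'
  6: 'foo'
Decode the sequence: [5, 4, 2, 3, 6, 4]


Look up each index in the dictionary:
  5 -> 'run'
  4 -> 'hello'
  2 -> 'world'
  3 -> 'code'
  6 -> 'foo'
  4 -> 'hello'

Decoded: "run hello world code foo hello"


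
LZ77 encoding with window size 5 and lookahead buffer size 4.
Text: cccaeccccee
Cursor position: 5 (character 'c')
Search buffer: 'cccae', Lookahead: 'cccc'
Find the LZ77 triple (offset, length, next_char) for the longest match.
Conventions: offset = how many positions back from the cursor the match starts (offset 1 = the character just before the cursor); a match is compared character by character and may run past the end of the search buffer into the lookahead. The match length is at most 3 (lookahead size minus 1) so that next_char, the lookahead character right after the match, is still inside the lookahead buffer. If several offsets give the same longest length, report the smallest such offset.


Try each offset into the search buffer:
  offset=1 (pos 4, char 'e'): match length 0
  offset=2 (pos 3, char 'a'): match length 0
  offset=3 (pos 2, char 'c'): match length 1
  offset=4 (pos 1, char 'c'): match length 2
  offset=5 (pos 0, char 'c'): match length 3
Longest match has length 3 at offset 5.
next_char = character at position 5 + 3 = 8 -> 'c'

Best match: offset=5, length=3 (matching 'ccc' starting at position 0)
LZ77 triple: (5, 3, 'c')


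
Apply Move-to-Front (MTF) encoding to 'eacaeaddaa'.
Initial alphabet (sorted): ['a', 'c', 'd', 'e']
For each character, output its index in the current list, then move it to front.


MTF encoding:
'e': index 3 in ['a', 'c', 'd', 'e'] -> ['e', 'a', 'c', 'd']
'a': index 1 in ['e', 'a', 'c', 'd'] -> ['a', 'e', 'c', 'd']
'c': index 2 in ['a', 'e', 'c', 'd'] -> ['c', 'a', 'e', 'd']
'a': index 1 in ['c', 'a', 'e', 'd'] -> ['a', 'c', 'e', 'd']
'e': index 2 in ['a', 'c', 'e', 'd'] -> ['e', 'a', 'c', 'd']
'a': index 1 in ['e', 'a', 'c', 'd'] -> ['a', 'e', 'c', 'd']
'd': index 3 in ['a', 'e', 'c', 'd'] -> ['d', 'a', 'e', 'c']
'd': index 0 in ['d', 'a', 'e', 'c'] -> ['d', 'a', 'e', 'c']
'a': index 1 in ['d', 'a', 'e', 'c'] -> ['a', 'd', 'e', 'c']
'a': index 0 in ['a', 'd', 'e', 'c'] -> ['a', 'd', 'e', 'c']


Output: [3, 1, 2, 1, 2, 1, 3, 0, 1, 0]


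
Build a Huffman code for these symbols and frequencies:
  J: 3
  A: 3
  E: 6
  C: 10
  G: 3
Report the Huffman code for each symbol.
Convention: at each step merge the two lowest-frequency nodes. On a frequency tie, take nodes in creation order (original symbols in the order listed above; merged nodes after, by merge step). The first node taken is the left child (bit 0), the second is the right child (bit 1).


Huffman tree construction:
Step 1: Merge J(3) + A(3) = 6
Step 2: Merge G(3) + E(6) = 9
Step 3: Merge (J+A)(6) + (G+E)(9) = 15
Step 4: Merge C(10) + ((J+A)+(G+E))(15) = 25
Read each symbol's code off the tree from the root (left child = 0, right child = 1).

Codes:
  J: 100 (length 3)
  A: 101 (length 3)
  E: 111 (length 3)
  C: 0 (length 1)
  G: 110 (length 3)
Average code length: 55/25 = 2.2000 bits/symbol


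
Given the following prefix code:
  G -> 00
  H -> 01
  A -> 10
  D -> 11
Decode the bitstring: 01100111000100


Decoding step by step:
Bits 01 -> H
Bits 10 -> A
Bits 01 -> H
Bits 11 -> D
Bits 00 -> G
Bits 01 -> H
Bits 00 -> G


Decoded message: HAHDGHG


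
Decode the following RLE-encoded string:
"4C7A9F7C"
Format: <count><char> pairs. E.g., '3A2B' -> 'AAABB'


Expanding each <count><char> pair:
  4C -> 'CCCC'
  7A -> 'AAAAAAA'
  9F -> 'FFFFFFFFF'
  7C -> 'CCCCCCC'

Decoded = CCCCAAAAAAAFFFFFFFFFCCCCCCC


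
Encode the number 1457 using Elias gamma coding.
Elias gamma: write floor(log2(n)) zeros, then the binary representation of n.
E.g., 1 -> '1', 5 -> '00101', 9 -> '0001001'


num_bits = floor(log2(1457)) + 1 = 11
leading_zeros = num_bits - 1 = 10
binary(1457) = 10110110001

Elias gamma(1457) = '0000000000' + '10110110001' = 000000000010110110001 (21 bits)


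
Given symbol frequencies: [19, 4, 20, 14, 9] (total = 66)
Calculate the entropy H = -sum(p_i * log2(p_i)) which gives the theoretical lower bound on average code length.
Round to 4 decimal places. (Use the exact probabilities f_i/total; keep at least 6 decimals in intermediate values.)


Per-symbol terms -p_i * log2(p_i) with p_i = f_i/66:
  p = 19/66 = 0.287879: log2(p) = -1.796467, -p*log2(p) = 0.517165
  p = 4/66 = 0.060606: log2(p) = -4.044394, -p*log2(p) = 0.245115
  p = 20/66 = 0.303030: log2(p) = -1.722466, -p*log2(p) = 0.521959
  p = 14/66 = 0.212121: log2(p) = -2.237039, -p*log2(p) = 0.474523
  p = 9/66 = 0.136364: log2(p) = -2.874469, -p*log2(p) = 0.391973
H = 0.517165 + 0.245115 + 0.521959 + 0.474523 + 0.391973 = 2.150735

H = 2.1507 bits/symbol


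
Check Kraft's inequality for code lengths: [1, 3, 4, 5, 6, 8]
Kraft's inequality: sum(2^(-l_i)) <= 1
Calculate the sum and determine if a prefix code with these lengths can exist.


Sum = 2^(-1) + 2^(-3) + 2^(-4) + 2^(-5) + 2^(-6) + 2^(-8)
    = 0.5 + 0.125 + 0.0625 + 0.03125 + 0.015625 + 0.00390625
    = 189/256 = 0.73828125
Since 0.73828125 <= 1, Kraft's inequality IS satisfied.
A prefix code with these lengths CAN exist.

Kraft sum = 0.73828125. Satisfied.


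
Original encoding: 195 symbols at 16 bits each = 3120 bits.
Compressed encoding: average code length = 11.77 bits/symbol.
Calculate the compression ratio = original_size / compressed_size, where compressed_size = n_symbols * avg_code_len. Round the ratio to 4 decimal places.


original_size = n_symbols * orig_bits = 195 * 16 = 3120 bits
compressed_size = n_symbols * avg_code_len = 195 * 11.77 = 2295.15 bits
ratio = original_size / compressed_size = 3120 / 2295.15 = 1.3594

Compression ratio = 1.3594


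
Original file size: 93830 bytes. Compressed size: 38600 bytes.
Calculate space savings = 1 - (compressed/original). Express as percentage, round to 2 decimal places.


ratio = compressed/original = 38600/93830 = 0.411382
savings = 1 - ratio = 1 - 0.411382 = 0.588618
as a percentage: 0.588618 * 100 = 58.86%

Space savings = 1 - 38600/93830 = 58.86%


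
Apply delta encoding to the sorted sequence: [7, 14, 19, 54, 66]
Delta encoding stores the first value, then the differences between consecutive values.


First value: 7
Deltas:
  14 - 7 = 7
  19 - 14 = 5
  54 - 19 = 35
  66 - 54 = 12


Delta encoded: [7, 7, 5, 35, 12]


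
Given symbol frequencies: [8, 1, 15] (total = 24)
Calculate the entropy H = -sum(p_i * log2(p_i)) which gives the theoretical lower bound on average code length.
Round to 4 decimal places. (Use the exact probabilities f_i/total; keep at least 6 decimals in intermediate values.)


Per-symbol terms -p_i * log2(p_i) with p_i = f_i/24:
  p = 8/24 = 0.333333: log2(p) = -1.584963, -p*log2(p) = 0.528321
  p = 1/24 = 0.041667: log2(p) = -4.584963, -p*log2(p) = 0.191040
  p = 15/24 = 0.625000: log2(p) = -0.678072, -p*log2(p) = 0.423795
H = 0.528321 + 0.191040 + 0.423795 = 1.143156

H = 1.1432 bits/symbol


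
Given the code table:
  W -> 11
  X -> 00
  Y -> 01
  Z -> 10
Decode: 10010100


Decoding:
10 -> Z
01 -> Y
01 -> Y
00 -> X


Result: ZYYX


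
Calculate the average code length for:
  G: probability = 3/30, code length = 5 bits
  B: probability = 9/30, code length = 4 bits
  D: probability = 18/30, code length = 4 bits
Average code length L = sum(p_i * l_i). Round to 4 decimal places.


Weighted contributions p_i * l_i:
  G: (3/30) * 5 = 15/30
  B: (9/30) * 4 = 36/30
  D: (18/30) * 4 = 72/30
Sum = (15 + 36 + 72)/30 = 123/30

L = 123/30 = 4.1000 bits/symbol


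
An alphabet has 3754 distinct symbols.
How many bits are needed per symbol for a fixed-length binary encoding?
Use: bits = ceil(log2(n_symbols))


log2(3754) = 11.8742
Bracket: 2^11 = 2048 < 3754 <= 2^12 = 4096
So ceil(log2(3754)) = 12

bits = ceil(log2(3754)) = ceil(11.8742) = 12 bits


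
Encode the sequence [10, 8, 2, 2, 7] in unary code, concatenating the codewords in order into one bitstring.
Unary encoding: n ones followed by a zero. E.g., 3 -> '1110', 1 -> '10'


Encode each number as n ones followed by a terminating 0:
  10 -> 11111111110 (11 bits)
  8 -> 111111110 (9 bits)
  2 -> 110 (3 bits)
  2 -> 110 (3 bits)
  7 -> 11111110 (8 bits)
Total length = 11 + 9 + 3 + 3 + 8 = 34 bits.

Unary([10, 8, 2, 2, 7]) = 1111111111011111111011011011111110 (34 bits)


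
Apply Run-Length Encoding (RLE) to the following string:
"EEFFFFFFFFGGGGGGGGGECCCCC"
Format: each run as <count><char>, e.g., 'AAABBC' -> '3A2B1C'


Scanning runs left to right:
  i=0: run of 'E' x 2 -> '2E'
  i=2: run of 'F' x 8 -> '8F'
  i=10: run of 'G' x 9 -> '9G'
  i=19: run of 'E' x 1 -> '1E'
  i=20: run of 'C' x 5 -> '5C'

RLE = 2E8F9G1E5C


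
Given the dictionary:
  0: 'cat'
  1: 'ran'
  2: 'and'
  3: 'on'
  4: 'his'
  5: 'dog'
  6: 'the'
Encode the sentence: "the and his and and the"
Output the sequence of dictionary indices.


Look up each word in the dictionary:
  'the' -> 6
  'and' -> 2
  'his' -> 4
  'and' -> 2
  'and' -> 2
  'the' -> 6

Encoded: [6, 2, 4, 2, 2, 6]


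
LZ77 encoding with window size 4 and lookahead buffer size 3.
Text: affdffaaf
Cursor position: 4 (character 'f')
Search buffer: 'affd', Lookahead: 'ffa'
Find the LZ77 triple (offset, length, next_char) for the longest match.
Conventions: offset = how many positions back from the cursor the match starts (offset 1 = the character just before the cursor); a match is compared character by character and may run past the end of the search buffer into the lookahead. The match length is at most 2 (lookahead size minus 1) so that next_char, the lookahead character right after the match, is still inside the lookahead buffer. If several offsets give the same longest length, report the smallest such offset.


Try each offset into the search buffer:
  offset=1 (pos 3, char 'd'): match length 0
  offset=2 (pos 2, char 'f'): match length 1
  offset=3 (pos 1, char 'f'): match length 2
  offset=4 (pos 0, char 'a'): match length 0
Longest match has length 2 at offset 3.
next_char = character at position 4 + 2 = 6 -> 'a'

Best match: offset=3, length=2 (matching 'ff' starting at position 1)
LZ77 triple: (3, 2, 'a')


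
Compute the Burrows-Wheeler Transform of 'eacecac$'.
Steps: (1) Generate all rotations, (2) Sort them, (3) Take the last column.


Rotations (sorted):
  0: $eacecac -> last char: c
  1: ac$eacec -> last char: c
  2: acecac$e -> last char: e
  3: c$eaceca -> last char: a
  4: cac$eace -> last char: e
  5: cecac$ea -> last char: a
  6: eacecac$ -> last char: $
  7: ecac$eac -> last char: c


BWT = cceaea$c


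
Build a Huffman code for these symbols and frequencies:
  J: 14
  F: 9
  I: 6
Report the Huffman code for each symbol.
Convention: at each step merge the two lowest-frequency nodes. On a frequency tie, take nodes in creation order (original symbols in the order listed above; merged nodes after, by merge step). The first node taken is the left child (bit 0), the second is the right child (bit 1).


Huffman tree construction:
Step 1: Merge I(6) + F(9) = 15
Step 2: Merge J(14) + (I+F)(15) = 29
Read each symbol's code off the tree from the root (left child = 0, right child = 1).

Codes:
  J: 0 (length 1)
  F: 11 (length 2)
  I: 10 (length 2)
Average code length: 44/29 = 1.5172 bits/symbol


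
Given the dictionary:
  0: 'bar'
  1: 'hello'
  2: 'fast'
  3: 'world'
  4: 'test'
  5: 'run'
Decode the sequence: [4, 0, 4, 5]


Look up each index in the dictionary:
  4 -> 'test'
  0 -> 'bar'
  4 -> 'test'
  5 -> 'run'

Decoded: "test bar test run"


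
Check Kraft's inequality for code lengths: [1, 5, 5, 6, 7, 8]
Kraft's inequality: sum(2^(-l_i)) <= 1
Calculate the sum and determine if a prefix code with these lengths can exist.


Sum = 2^(-1) + 2^(-5) + 2^(-5) + 2^(-6) + 2^(-7) + 2^(-8)
    = 0.5 + 0.03125 + 0.03125 + 0.015625 + 0.0078125 + 0.00390625
    = 151/256 = 0.58984375
Since 0.58984375 <= 1, Kraft's inequality IS satisfied.
A prefix code with these lengths CAN exist.

Kraft sum = 0.58984375. Satisfied.


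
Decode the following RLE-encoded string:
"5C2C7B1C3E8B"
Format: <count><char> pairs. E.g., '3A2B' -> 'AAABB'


Expanding each <count><char> pair:
  5C -> 'CCCCC'
  2C -> 'CC'
  7B -> 'BBBBBBB'
  1C -> 'C'
  3E -> 'EEE'
  8B -> 'BBBBBBBB'

Decoded = CCCCCCCBBBBBBBCEEEBBBBBBBB


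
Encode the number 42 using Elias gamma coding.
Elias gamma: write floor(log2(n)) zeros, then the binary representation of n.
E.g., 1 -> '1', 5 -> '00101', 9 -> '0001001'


num_bits = floor(log2(42)) + 1 = 6
leading_zeros = num_bits - 1 = 5
binary(42) = 101010

Elias gamma(42) = '00000' + '101010' = 00000101010 (11 bits)


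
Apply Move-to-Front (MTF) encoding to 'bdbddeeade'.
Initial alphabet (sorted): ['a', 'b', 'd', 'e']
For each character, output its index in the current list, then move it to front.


MTF encoding:
'b': index 1 in ['a', 'b', 'd', 'e'] -> ['b', 'a', 'd', 'e']
'd': index 2 in ['b', 'a', 'd', 'e'] -> ['d', 'b', 'a', 'e']
'b': index 1 in ['d', 'b', 'a', 'e'] -> ['b', 'd', 'a', 'e']
'd': index 1 in ['b', 'd', 'a', 'e'] -> ['d', 'b', 'a', 'e']
'd': index 0 in ['d', 'b', 'a', 'e'] -> ['d', 'b', 'a', 'e']
'e': index 3 in ['d', 'b', 'a', 'e'] -> ['e', 'd', 'b', 'a']
'e': index 0 in ['e', 'd', 'b', 'a'] -> ['e', 'd', 'b', 'a']
'a': index 3 in ['e', 'd', 'b', 'a'] -> ['a', 'e', 'd', 'b']
'd': index 2 in ['a', 'e', 'd', 'b'] -> ['d', 'a', 'e', 'b']
'e': index 2 in ['d', 'a', 'e', 'b'] -> ['e', 'd', 'a', 'b']


Output: [1, 2, 1, 1, 0, 3, 0, 3, 2, 2]


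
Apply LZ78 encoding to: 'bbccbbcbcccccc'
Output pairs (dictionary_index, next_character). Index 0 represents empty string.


LZ78 encoding steps:
Dictionary: {0: ''}
Step 1: w='' (idx 0), next='b' -> output (0, 'b'), add 'b' as idx 1
Step 2: w='b' (idx 1), next='c' -> output (1, 'c'), add 'bc' as idx 2
Step 3: w='' (idx 0), next='c' -> output (0, 'c'), add 'c' as idx 3
Step 4: w='b' (idx 1), next='b' -> output (1, 'b'), add 'bb' as idx 4
Step 5: w='c' (idx 3), next='b' -> output (3, 'b'), add 'cb' as idx 5
Step 6: w='c' (idx 3), next='c' -> output (3, 'c'), add 'cc' as idx 6
Step 7: w='cc' (idx 6), next='c' -> output (6, 'c'), add 'ccc' as idx 7
Step 8: w='c' (idx 3), end of input -> output (3, '')


Encoded: [(0, 'b'), (1, 'c'), (0, 'c'), (1, 'b'), (3, 'b'), (3, 'c'), (6, 'c'), (3, '')]


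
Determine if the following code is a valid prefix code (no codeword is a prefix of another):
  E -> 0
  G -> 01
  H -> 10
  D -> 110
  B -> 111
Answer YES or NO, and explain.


Checking each pair (does one codeword prefix another?):
  E='0' vs G='01': prefix -- VIOLATION

NO -- this is NOT a valid prefix code. E (0) is a prefix of G (01).


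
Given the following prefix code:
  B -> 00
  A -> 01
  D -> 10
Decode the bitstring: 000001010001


Decoding step by step:
Bits 00 -> B
Bits 00 -> B
Bits 01 -> A
Bits 01 -> A
Bits 00 -> B
Bits 01 -> A


Decoded message: BBAABA


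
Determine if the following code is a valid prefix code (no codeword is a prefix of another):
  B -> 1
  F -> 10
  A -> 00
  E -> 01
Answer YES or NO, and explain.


Checking each pair (does one codeword prefix another?):
  B='1' vs F='10': prefix -- VIOLATION

NO -- this is NOT a valid prefix code. B (1) is a prefix of F (10).


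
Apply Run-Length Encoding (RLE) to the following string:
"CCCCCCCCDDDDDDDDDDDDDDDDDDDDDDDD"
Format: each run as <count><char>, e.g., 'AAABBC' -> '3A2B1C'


Scanning runs left to right:
  i=0: run of 'C' x 8 -> '8C'
  i=8: run of 'D' x 24 -> '24D'

RLE = 8C24D


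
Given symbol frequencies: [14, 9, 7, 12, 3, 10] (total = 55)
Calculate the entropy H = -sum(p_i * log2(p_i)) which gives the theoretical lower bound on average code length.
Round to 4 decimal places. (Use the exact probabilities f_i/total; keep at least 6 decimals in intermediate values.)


Per-symbol terms -p_i * log2(p_i) with p_i = f_i/55:
  p = 14/55 = 0.254545: log2(p) = -1.974005, -p*log2(p) = 0.502474
  p = 9/55 = 0.163636: log2(p) = -2.611435, -p*log2(p) = 0.427326
  p = 7/55 = 0.127273: log2(p) = -2.974005, -p*log2(p) = 0.378510
  p = 12/55 = 0.218182: log2(p) = -2.196397, -p*log2(p) = 0.479214
  p = 3/55 = 0.054545: log2(p) = -4.196397, -p*log2(p) = 0.228894
  p = 10/55 = 0.181818: log2(p) = -2.459432, -p*log2(p) = 0.447169
H = 0.502474 + 0.427326 + 0.378510 + 0.479214 + 0.228894 + 0.447169 = 2.463587

H = 2.4636 bits/symbol


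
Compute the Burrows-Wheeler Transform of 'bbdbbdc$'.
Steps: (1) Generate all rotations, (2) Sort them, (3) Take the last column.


Rotations (sorted):
  0: $bbdbbdc -> last char: c
  1: bbdbbdc$ -> last char: $
  2: bbdc$bbd -> last char: d
  3: bdbbdc$b -> last char: b
  4: bdc$bbdb -> last char: b
  5: c$bbdbbd -> last char: d
  6: dbbdc$bb -> last char: b
  7: dc$bbdbb -> last char: b


BWT = c$dbbdbb


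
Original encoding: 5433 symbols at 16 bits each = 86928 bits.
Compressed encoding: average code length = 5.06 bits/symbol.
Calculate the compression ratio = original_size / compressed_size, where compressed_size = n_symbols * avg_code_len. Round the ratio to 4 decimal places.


original_size = n_symbols * orig_bits = 5433 * 16 = 86928 bits
compressed_size = n_symbols * avg_code_len = 5433 * 5.06 = 27490.98 bits
ratio = original_size / compressed_size = 86928 / 27490.98 = 3.1621

Compression ratio = 3.1621


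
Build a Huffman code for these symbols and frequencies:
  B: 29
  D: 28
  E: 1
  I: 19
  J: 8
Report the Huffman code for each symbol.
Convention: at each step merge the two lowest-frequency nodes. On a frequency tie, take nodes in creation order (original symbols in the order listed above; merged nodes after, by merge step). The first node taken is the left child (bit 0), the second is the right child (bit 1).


Huffman tree construction:
Step 1: Merge E(1) + J(8) = 9
Step 2: Merge (E+J)(9) + I(19) = 28
Step 3: Merge D(28) + ((E+J)+I)(28) = 56
Step 4: Merge B(29) + (D+((E+J)+I))(56) = 85
Read each symbol's code off the tree from the root (left child = 0, right child = 1).

Codes:
  B: 0 (length 1)
  D: 10 (length 2)
  E: 1100 (length 4)
  I: 111 (length 3)
  J: 1101 (length 4)
Average code length: 178/85 = 2.0941 bits/symbol


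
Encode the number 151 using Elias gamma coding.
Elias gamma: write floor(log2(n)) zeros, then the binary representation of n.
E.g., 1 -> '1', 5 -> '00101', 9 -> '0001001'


num_bits = floor(log2(151)) + 1 = 8
leading_zeros = num_bits - 1 = 7
binary(151) = 10010111

Elias gamma(151) = '0000000' + '10010111' = 000000010010111 (15 bits)


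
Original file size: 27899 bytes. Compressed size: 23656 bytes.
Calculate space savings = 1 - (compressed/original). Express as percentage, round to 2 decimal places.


ratio = compressed/original = 23656/27899 = 0.847916
savings = 1 - ratio = 1 - 0.847916 = 0.152084
as a percentage: 0.152084 * 100 = 15.21%

Space savings = 1 - 23656/27899 = 15.21%


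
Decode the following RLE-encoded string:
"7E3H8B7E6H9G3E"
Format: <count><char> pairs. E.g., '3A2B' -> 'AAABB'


Expanding each <count><char> pair:
  7E -> 'EEEEEEE'
  3H -> 'HHH'
  8B -> 'BBBBBBBB'
  7E -> 'EEEEEEE'
  6H -> 'HHHHHH'
  9G -> 'GGGGGGGGG'
  3E -> 'EEE'

Decoded = EEEEEEEHHHBBBBBBBBEEEEEEEHHHHHHGGGGGGGGGEEE


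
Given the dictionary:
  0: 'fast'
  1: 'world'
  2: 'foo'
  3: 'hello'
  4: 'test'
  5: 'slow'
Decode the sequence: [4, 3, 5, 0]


Look up each index in the dictionary:
  4 -> 'test'
  3 -> 'hello'
  5 -> 'slow'
  0 -> 'fast'

Decoded: "test hello slow fast"


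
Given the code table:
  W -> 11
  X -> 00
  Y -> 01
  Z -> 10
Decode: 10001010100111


Decoding:
10 -> Z
00 -> X
10 -> Z
10 -> Z
10 -> Z
01 -> Y
11 -> W


Result: ZXZZZYW


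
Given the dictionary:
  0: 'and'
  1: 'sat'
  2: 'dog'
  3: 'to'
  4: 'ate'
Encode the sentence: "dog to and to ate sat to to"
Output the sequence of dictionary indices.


Look up each word in the dictionary:
  'dog' -> 2
  'to' -> 3
  'and' -> 0
  'to' -> 3
  'ate' -> 4
  'sat' -> 1
  'to' -> 3
  'to' -> 3

Encoded: [2, 3, 0, 3, 4, 1, 3, 3]


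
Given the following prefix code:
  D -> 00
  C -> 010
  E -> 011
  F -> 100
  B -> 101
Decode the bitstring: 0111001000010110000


Decoding step by step:
Bits 011 -> E
Bits 100 -> F
Bits 100 -> F
Bits 00 -> D
Bits 101 -> B
Bits 100 -> F
Bits 00 -> D


Decoded message: EFFDBFD


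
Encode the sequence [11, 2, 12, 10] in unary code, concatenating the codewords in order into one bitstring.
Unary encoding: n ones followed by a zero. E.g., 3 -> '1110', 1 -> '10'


Encode each number as n ones followed by a terminating 0:
  11 -> 111111111110 (12 bits)
  2 -> 110 (3 bits)
  12 -> 1111111111110 (13 bits)
  10 -> 11111111110 (11 bits)
Total length = 12 + 3 + 13 + 11 = 39 bits.

Unary([11, 2, 12, 10]) = 111111111110110111111111111011111111110 (39 bits)


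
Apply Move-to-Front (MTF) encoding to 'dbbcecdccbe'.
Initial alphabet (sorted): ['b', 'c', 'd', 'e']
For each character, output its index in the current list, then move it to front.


MTF encoding:
'd': index 2 in ['b', 'c', 'd', 'e'] -> ['d', 'b', 'c', 'e']
'b': index 1 in ['d', 'b', 'c', 'e'] -> ['b', 'd', 'c', 'e']
'b': index 0 in ['b', 'd', 'c', 'e'] -> ['b', 'd', 'c', 'e']
'c': index 2 in ['b', 'd', 'c', 'e'] -> ['c', 'b', 'd', 'e']
'e': index 3 in ['c', 'b', 'd', 'e'] -> ['e', 'c', 'b', 'd']
'c': index 1 in ['e', 'c', 'b', 'd'] -> ['c', 'e', 'b', 'd']
'd': index 3 in ['c', 'e', 'b', 'd'] -> ['d', 'c', 'e', 'b']
'c': index 1 in ['d', 'c', 'e', 'b'] -> ['c', 'd', 'e', 'b']
'c': index 0 in ['c', 'd', 'e', 'b'] -> ['c', 'd', 'e', 'b']
'b': index 3 in ['c', 'd', 'e', 'b'] -> ['b', 'c', 'd', 'e']
'e': index 3 in ['b', 'c', 'd', 'e'] -> ['e', 'b', 'c', 'd']


Output: [2, 1, 0, 2, 3, 1, 3, 1, 0, 3, 3]


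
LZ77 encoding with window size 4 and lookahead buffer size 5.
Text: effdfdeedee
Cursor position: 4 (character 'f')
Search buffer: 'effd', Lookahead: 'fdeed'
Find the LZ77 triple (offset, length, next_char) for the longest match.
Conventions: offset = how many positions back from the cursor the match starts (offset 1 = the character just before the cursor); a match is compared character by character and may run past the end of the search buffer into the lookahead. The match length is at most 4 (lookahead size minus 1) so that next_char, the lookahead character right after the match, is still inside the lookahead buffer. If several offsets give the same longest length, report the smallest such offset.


Try each offset into the search buffer:
  offset=1 (pos 3, char 'd'): match length 0
  offset=2 (pos 2, char 'f'): match length 2
  offset=3 (pos 1, char 'f'): match length 1
  offset=4 (pos 0, char 'e'): match length 0
Longest match has length 2 at offset 2.
next_char = character at position 4 + 2 = 6 -> 'e'

Best match: offset=2, length=2 (matching 'fd' starting at position 2)
LZ77 triple: (2, 2, 'e')


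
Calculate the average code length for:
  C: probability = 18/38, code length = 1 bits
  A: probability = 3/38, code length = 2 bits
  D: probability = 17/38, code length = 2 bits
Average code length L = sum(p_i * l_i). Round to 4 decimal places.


Weighted contributions p_i * l_i:
  C: (18/38) * 1 = 18/38
  A: (3/38) * 2 = 6/38
  D: (17/38) * 2 = 34/38
Sum = (18 + 6 + 34)/38 = 58/38

L = 58/38 = 1.5263 bits/symbol


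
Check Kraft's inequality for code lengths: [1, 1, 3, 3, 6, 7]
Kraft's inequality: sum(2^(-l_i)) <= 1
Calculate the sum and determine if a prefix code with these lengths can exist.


Sum = 2^(-1) + 2^(-1) + 2^(-3) + 2^(-3) + 2^(-6) + 2^(-7)
    = 0.5 + 0.5 + 0.125 + 0.125 + 0.015625 + 0.0078125
    = 163/128 = 1.2734375
Since 1.2734375 > 1, Kraft's inequality is NOT satisfied.
A prefix code with these lengths CANNOT exist.

Kraft sum = 1.2734375. Not satisfied.


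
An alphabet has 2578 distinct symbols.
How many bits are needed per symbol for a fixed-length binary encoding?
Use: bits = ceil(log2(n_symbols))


log2(2578) = 11.332
Bracket: 2^11 = 2048 < 2578 <= 2^12 = 4096
So ceil(log2(2578)) = 12

bits = ceil(log2(2578)) = ceil(11.332) = 12 bits


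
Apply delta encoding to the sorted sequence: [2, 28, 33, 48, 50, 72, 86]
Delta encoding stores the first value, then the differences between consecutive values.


First value: 2
Deltas:
  28 - 2 = 26
  33 - 28 = 5
  48 - 33 = 15
  50 - 48 = 2
  72 - 50 = 22
  86 - 72 = 14


Delta encoded: [2, 26, 5, 15, 2, 22, 14]


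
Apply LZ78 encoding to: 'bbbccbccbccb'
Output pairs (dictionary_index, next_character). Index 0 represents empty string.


LZ78 encoding steps:
Dictionary: {0: ''}
Step 1: w='' (idx 0), next='b' -> output (0, 'b'), add 'b' as idx 1
Step 2: w='b' (idx 1), next='b' -> output (1, 'b'), add 'bb' as idx 2
Step 3: w='' (idx 0), next='c' -> output (0, 'c'), add 'c' as idx 3
Step 4: w='c' (idx 3), next='b' -> output (3, 'b'), add 'cb' as idx 4
Step 5: w='c' (idx 3), next='c' -> output (3, 'c'), add 'cc' as idx 5
Step 6: w='b' (idx 1), next='c' -> output (1, 'c'), add 'bc' as idx 6
Step 7: w='cb' (idx 4), end of input -> output (4, '')


Encoded: [(0, 'b'), (1, 'b'), (0, 'c'), (3, 'b'), (3, 'c'), (1, 'c'), (4, '')]


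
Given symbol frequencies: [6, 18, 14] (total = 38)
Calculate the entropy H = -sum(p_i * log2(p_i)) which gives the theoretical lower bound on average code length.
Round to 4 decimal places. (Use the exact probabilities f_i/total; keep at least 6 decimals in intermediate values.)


Per-symbol terms -p_i * log2(p_i) with p_i = f_i/38:
  p = 6/38 = 0.157895: log2(p) = -2.662965, -p*log2(p) = 0.420468
  p = 18/38 = 0.473684: log2(p) = -1.078003, -p*log2(p) = 0.510633
  p = 14/38 = 0.368421: log2(p) = -1.440573, -p*log2(p) = 0.530737
H = 0.420468 + 0.510633 + 0.530737 = 1.461838

H = 1.4618 bits/symbol


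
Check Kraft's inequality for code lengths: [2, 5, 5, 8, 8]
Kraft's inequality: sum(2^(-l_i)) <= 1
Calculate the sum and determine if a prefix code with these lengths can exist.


Sum = 2^(-2) + 2^(-5) + 2^(-5) + 2^(-8) + 2^(-8)
    = 0.25 + 0.03125 + 0.03125 + 0.00390625 + 0.00390625
    = 82/256 = 0.3203125
Since 0.3203125 <= 1, Kraft's inequality IS satisfied.
A prefix code with these lengths CAN exist.

Kraft sum = 0.3203125. Satisfied.


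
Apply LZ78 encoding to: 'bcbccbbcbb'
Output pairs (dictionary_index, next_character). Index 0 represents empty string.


LZ78 encoding steps:
Dictionary: {0: ''}
Step 1: w='' (idx 0), next='b' -> output (0, 'b'), add 'b' as idx 1
Step 2: w='' (idx 0), next='c' -> output (0, 'c'), add 'c' as idx 2
Step 3: w='b' (idx 1), next='c' -> output (1, 'c'), add 'bc' as idx 3
Step 4: w='c' (idx 2), next='b' -> output (2, 'b'), add 'cb' as idx 4
Step 5: w='bc' (idx 3), next='b' -> output (3, 'b'), add 'bcb' as idx 5
Step 6: w='b' (idx 1), end of input -> output (1, '')


Encoded: [(0, 'b'), (0, 'c'), (1, 'c'), (2, 'b'), (3, 'b'), (1, '')]


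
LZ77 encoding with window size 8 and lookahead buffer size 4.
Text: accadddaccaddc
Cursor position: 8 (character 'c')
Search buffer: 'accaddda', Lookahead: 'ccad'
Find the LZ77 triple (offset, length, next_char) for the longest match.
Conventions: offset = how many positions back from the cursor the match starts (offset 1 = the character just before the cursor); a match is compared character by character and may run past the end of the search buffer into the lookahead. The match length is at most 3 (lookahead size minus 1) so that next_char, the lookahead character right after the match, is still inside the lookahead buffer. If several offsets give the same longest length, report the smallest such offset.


Try each offset into the search buffer:
  offset=1 (pos 7, char 'a'): match length 0
  offset=2 (pos 6, char 'd'): match length 0
  offset=3 (pos 5, char 'd'): match length 0
  offset=4 (pos 4, char 'd'): match length 0
  offset=5 (pos 3, char 'a'): match length 0
  offset=6 (pos 2, char 'c'): match length 1
  offset=7 (pos 1, char 'c'): match length 3
  offset=8 (pos 0, char 'a'): match length 0
Longest match has length 3 at offset 7.
next_char = character at position 8 + 3 = 11 -> 'd'

Best match: offset=7, length=3 (matching 'cca' starting at position 1)
LZ77 triple: (7, 3, 'd')


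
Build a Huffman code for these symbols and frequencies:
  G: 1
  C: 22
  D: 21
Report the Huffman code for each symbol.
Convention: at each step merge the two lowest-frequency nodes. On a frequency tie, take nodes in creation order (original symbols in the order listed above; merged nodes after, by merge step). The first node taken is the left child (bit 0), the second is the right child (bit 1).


Huffman tree construction:
Step 1: Merge G(1) + D(21) = 22
Step 2: Merge C(22) + (G+D)(22) = 44
Read each symbol's code off the tree from the root (left child = 0, right child = 1).

Codes:
  G: 10 (length 2)
  C: 0 (length 1)
  D: 11 (length 2)
Average code length: 66/44 = 1.5000 bits/symbol


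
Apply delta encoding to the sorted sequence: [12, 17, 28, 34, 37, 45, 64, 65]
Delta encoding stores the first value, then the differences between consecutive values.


First value: 12
Deltas:
  17 - 12 = 5
  28 - 17 = 11
  34 - 28 = 6
  37 - 34 = 3
  45 - 37 = 8
  64 - 45 = 19
  65 - 64 = 1


Delta encoded: [12, 5, 11, 6, 3, 8, 19, 1]


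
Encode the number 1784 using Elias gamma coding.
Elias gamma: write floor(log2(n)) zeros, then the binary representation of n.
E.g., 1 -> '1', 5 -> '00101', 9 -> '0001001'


num_bits = floor(log2(1784)) + 1 = 11
leading_zeros = num_bits - 1 = 10
binary(1784) = 11011111000

Elias gamma(1784) = '0000000000' + '11011111000' = 000000000011011111000 (21 bits)


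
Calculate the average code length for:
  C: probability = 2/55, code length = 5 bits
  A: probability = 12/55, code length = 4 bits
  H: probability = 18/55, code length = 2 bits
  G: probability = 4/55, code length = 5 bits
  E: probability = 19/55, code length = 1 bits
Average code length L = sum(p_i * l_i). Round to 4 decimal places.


Weighted contributions p_i * l_i:
  C: (2/55) * 5 = 10/55
  A: (12/55) * 4 = 48/55
  H: (18/55) * 2 = 36/55
  G: (4/55) * 5 = 20/55
  E: (19/55) * 1 = 19/55
Sum = (10 + 48 + 36 + 20 + 19)/55 = 133/55

L = 133/55 = 2.4182 bits/symbol


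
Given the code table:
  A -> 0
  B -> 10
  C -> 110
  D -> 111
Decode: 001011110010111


Decoding:
0 -> A
0 -> A
10 -> B
111 -> D
10 -> B
0 -> A
10 -> B
111 -> D


Result: AABDBABD


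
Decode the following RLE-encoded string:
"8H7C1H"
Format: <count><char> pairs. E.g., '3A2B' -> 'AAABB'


Expanding each <count><char> pair:
  8H -> 'HHHHHHHH'
  7C -> 'CCCCCCC'
  1H -> 'H'

Decoded = HHHHHHHHCCCCCCCH


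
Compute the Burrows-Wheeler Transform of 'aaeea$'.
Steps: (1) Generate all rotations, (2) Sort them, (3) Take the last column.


Rotations (sorted):
  0: $aaeea -> last char: a
  1: a$aaee -> last char: e
  2: aaeea$ -> last char: $
  3: aeea$a -> last char: a
  4: ea$aae -> last char: e
  5: eea$aa -> last char: a


BWT = ae$aea


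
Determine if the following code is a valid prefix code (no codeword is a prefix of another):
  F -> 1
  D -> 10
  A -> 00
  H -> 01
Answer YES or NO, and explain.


Checking each pair (does one codeword prefix another?):
  F='1' vs D='10': prefix -- VIOLATION

NO -- this is NOT a valid prefix code. F (1) is a prefix of D (10).


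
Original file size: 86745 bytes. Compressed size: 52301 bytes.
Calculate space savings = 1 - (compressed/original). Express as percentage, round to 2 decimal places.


ratio = compressed/original = 52301/86745 = 0.602928
savings = 1 - ratio = 1 - 0.602928 = 0.397072
as a percentage: 0.397072 * 100 = 39.71%

Space savings = 1 - 52301/86745 = 39.71%


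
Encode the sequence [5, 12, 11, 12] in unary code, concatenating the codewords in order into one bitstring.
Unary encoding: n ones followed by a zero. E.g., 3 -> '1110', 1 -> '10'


Encode each number as n ones followed by a terminating 0:
  5 -> 111110 (6 bits)
  12 -> 1111111111110 (13 bits)
  11 -> 111111111110 (12 bits)
  12 -> 1111111111110 (13 bits)
Total length = 6 + 13 + 12 + 13 = 44 bits.

Unary([5, 12, 11, 12]) = 11111011111111111101111111111101111111111110 (44 bits)


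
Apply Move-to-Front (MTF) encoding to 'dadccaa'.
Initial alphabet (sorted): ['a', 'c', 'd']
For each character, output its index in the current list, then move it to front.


MTF encoding:
'd': index 2 in ['a', 'c', 'd'] -> ['d', 'a', 'c']
'a': index 1 in ['d', 'a', 'c'] -> ['a', 'd', 'c']
'd': index 1 in ['a', 'd', 'c'] -> ['d', 'a', 'c']
'c': index 2 in ['d', 'a', 'c'] -> ['c', 'd', 'a']
'c': index 0 in ['c', 'd', 'a'] -> ['c', 'd', 'a']
'a': index 2 in ['c', 'd', 'a'] -> ['a', 'c', 'd']
'a': index 0 in ['a', 'c', 'd'] -> ['a', 'c', 'd']


Output: [2, 1, 1, 2, 0, 2, 0]


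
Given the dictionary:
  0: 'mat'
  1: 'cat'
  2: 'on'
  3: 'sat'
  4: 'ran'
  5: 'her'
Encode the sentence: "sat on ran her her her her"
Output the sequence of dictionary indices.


Look up each word in the dictionary:
  'sat' -> 3
  'on' -> 2
  'ran' -> 4
  'her' -> 5
  'her' -> 5
  'her' -> 5
  'her' -> 5

Encoded: [3, 2, 4, 5, 5, 5, 5]


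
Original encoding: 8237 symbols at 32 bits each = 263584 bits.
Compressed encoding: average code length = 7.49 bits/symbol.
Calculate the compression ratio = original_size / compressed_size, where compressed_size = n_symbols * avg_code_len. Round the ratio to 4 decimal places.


original_size = n_symbols * orig_bits = 8237 * 32 = 263584 bits
compressed_size = n_symbols * avg_code_len = 8237 * 7.49 = 61695.13 bits
ratio = original_size / compressed_size = 263584 / 61695.13 = 4.2724

Compression ratio = 4.2724


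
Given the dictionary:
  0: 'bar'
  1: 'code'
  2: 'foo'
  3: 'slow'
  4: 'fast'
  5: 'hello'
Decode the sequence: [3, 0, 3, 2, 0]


Look up each index in the dictionary:
  3 -> 'slow'
  0 -> 'bar'
  3 -> 'slow'
  2 -> 'foo'
  0 -> 'bar'

Decoded: "slow bar slow foo bar"


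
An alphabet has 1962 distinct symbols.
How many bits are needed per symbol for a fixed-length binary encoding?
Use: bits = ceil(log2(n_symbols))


log2(1962) = 10.9381
Bracket: 2^10 = 1024 < 1962 <= 2^11 = 2048
So ceil(log2(1962)) = 11

bits = ceil(log2(1962)) = ceil(10.9381) = 11 bits


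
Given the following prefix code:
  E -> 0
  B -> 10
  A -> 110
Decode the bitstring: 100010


Decoding step by step:
Bits 10 -> B
Bits 0 -> E
Bits 0 -> E
Bits 10 -> B


Decoded message: BEEB


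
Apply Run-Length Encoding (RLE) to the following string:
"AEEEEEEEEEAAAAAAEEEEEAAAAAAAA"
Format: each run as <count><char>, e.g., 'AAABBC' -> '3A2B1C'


Scanning runs left to right:
  i=0: run of 'A' x 1 -> '1A'
  i=1: run of 'E' x 9 -> '9E'
  i=10: run of 'A' x 6 -> '6A'
  i=16: run of 'E' x 5 -> '5E'
  i=21: run of 'A' x 8 -> '8A'

RLE = 1A9E6A5E8A


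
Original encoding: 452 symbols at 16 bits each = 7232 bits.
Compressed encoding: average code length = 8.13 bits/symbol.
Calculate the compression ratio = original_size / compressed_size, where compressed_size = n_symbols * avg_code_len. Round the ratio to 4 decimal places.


original_size = n_symbols * orig_bits = 452 * 16 = 7232 bits
compressed_size = n_symbols * avg_code_len = 452 * 8.13 = 3674.76 bits
ratio = original_size / compressed_size = 7232 / 3674.76 = 1.968

Compression ratio = 1.968
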